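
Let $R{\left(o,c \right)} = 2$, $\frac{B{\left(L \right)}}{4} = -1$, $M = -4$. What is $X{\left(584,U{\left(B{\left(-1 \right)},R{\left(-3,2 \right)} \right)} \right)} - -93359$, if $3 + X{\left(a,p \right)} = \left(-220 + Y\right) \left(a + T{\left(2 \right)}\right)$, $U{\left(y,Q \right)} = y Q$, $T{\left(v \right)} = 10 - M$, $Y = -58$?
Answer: $-72888$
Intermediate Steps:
$B{\left(L \right)} = -4$ ($B{\left(L \right)} = 4 \left(-1\right) = -4$)
$T{\left(v \right)} = 14$ ($T{\left(v \right)} = 10 - -4 = 10 + 4 = 14$)
$U{\left(y,Q \right)} = Q y$
$X{\left(a,p \right)} = -3895 - 278 a$ ($X{\left(a,p \right)} = -3 + \left(-220 - 58\right) \left(a + 14\right) = -3 - 278 \left(14 + a\right) = -3 - \left(3892 + 278 a\right) = -3895 - 278 a$)
$X{\left(584,U{\left(B{\left(-1 \right)},R{\left(-3,2 \right)} \right)} \right)} - -93359 = \left(-3895 - 162352\right) - -93359 = \left(-3895 - 162352\right) + 93359 = -166247 + 93359 = -72888$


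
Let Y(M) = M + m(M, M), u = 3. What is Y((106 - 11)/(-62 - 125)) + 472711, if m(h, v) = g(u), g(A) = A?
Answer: 88397423/187 ≈ 4.7271e+5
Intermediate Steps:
m(h, v) = 3
Y(M) = 3 + M (Y(M) = M + 3 = 3 + M)
Y((106 - 11)/(-62 - 125)) + 472711 = (3 + (106 - 11)/(-62 - 125)) + 472711 = (3 + 95/(-187)) + 472711 = (3 + 95*(-1/187)) + 472711 = (3 - 95/187) + 472711 = 466/187 + 472711 = 88397423/187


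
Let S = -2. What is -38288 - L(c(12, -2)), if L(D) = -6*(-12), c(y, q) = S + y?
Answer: -38360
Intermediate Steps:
c(y, q) = -2 + y
L(D) = 72
-38288 - L(c(12, -2)) = -38288 - 1*72 = -38288 - 72 = -38360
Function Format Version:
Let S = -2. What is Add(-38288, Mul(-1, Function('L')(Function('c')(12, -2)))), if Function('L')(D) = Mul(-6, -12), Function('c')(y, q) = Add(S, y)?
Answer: -38360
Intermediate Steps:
Function('c')(y, q) = Add(-2, y)
Function('L')(D) = 72
Add(-38288, Mul(-1, Function('L')(Function('c')(12, -2)))) = Add(-38288, Mul(-1, 72)) = Add(-38288, -72) = -38360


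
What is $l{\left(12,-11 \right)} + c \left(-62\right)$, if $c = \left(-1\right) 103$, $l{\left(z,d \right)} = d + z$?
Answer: $6387$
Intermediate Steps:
$c = -103$
$l{\left(12,-11 \right)} + c \left(-62\right) = \left(-11 + 12\right) - -6386 = 1 + 6386 = 6387$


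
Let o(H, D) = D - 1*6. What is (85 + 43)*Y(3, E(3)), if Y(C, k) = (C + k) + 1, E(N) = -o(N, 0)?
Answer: 1280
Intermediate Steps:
o(H, D) = -6 + D (o(H, D) = D - 6 = -6 + D)
E(N) = 6 (E(N) = -(-6 + 0) = -1*(-6) = 6)
Y(C, k) = 1 + C + k
(85 + 43)*Y(3, E(3)) = (85 + 43)*(1 + 3 + 6) = 128*10 = 1280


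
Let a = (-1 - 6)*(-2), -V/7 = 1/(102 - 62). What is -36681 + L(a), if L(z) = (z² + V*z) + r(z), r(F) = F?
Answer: -729469/20 ≈ -36473.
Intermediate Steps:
V = -7/40 (V = -7/(102 - 62) = -7/40 ≈ -0.17500)
a = 14 (a = -7*(-2) = 14)
L(z) = z² + 33*z/40 (L(z) = (z² - 7*z/40) + z = z² + 33*z/40)
-36681 + L(a) = -36681 + (1/40)*14*(33 + 40*14) = -36681 + (1/40)*14*(33 + 560) = -36681 + (1/40)*14*593 = -36681 + 4151/20 = -729469/20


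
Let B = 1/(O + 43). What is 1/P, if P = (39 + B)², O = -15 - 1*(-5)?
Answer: 1089/1658944 ≈ 0.00065644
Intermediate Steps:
O = -10 (O = -15 + 5 = -10)
B = 1/33 (B = 1/(-10 + 43) = 1/33 ≈ 0.030303)
P = 1658944/1089 (P = (39 + 1/33)² = (1288/33)² = 1658944/1089 ≈ 1523.4)
1/P = 1/(1658944/1089) = 1089/1658944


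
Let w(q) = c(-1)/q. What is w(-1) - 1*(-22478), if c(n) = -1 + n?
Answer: 22480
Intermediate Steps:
w(q) = -2/q (w(q) = (-1 - 1)/q = -2/q)
w(-1) - 1*(-22478) = -2/(-1) - 1*(-22478) = -2*(-1) + 22478 = 2 + 22478 = 22480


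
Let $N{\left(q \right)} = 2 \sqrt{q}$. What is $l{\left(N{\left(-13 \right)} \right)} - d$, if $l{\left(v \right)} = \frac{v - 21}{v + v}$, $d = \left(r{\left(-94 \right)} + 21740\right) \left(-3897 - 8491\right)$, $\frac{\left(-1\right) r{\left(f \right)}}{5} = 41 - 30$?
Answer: $\frac{537267561}{2} + \frac{21 i \sqrt{13}}{52} \approx 2.6863 \cdot 10^{8} + 1.4561 i$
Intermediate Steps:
$r{\left(f \right)} = -55$ ($r{\left(f \right)} = - 5 \left(41 - 30\right) = \left(-5\right) 11 = -55$)
$d = -268633780$ ($d = \left(-55 + 21740\right) \left(-3897 - 8491\right) = 21685 \left(-12388\right) = -268633780$)
$l{\left(v \right)} = \frac{-21 + v}{2 v}$
$l{\left(N{\left(-13 \right)} \right)} - d = \frac{-21 + 2 \sqrt{-13}}{2 \cdot 2 \sqrt{-13}} - -268633780 = \frac{-21 + 2 i \sqrt{13}}{2 \cdot 2 i \sqrt{13}} + 268633780 = \frac{- \frac{i \sqrt{13}}{26} \left(-21 + 2 i \sqrt{13}\right)}{2} + 268633780 = - \frac{i \sqrt{13} \left(-21 + 2 i \sqrt{13}\right)}{52} + 268633780 = 268633780 - \frac{i \sqrt{13} \left(-21 + 2 i \sqrt{13}\right)}{52}$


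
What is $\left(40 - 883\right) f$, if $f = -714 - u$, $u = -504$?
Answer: $177030$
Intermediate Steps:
$f = -210$ ($f = -714 - -504 = -714 + 504 = -210$)
$\left(40 - 883\right) f = \left(40 - 883\right) \left(-210\right) = \left(-843\right) \left(-210\right) = 177030$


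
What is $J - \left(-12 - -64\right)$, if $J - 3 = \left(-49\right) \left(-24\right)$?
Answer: $1127$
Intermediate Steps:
$J = 1179$ ($J = 3 - -1176 = 3 + 1176 = 1179$)
$J - \left(-12 - -64\right) = 1179 - \left(-12 - -64\right) = 1179 - \left(-12 + 64\right) = 1179 - 52 = 1127$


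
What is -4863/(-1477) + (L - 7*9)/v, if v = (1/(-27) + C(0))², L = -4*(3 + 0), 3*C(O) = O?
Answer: -80750112/1477 ≈ -54672.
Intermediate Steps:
C(O) = O/3
L = -12 (L = -4*3 = -12)
v = 1/729 (v = (1/(-27) + (⅓)*0)² = (-1/27 + 0)² = (-1/27)² = 1/729 ≈ 0.0013717)
-4863/(-1477) + (L - 7*9)/v = -4863/(-1477) + (-12 - 7*9)/(1/729) = -4863*(-1/1477) + (-12 - 63)*729 = 4863/1477 - 75*729 = 4863/1477 - 54675 = -80750112/1477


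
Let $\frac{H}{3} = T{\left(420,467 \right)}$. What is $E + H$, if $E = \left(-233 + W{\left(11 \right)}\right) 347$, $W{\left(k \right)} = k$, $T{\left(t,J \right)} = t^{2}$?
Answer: $452166$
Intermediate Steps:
$E = -77034$ ($E = \left(-233 + 11\right) 347 = \left(-222\right) 347 = -77034$)
$H = 529200$ ($H = 3 \cdot 420^{2} = 3 \cdot 176400 = 529200$)
$E + H = -77034 + 529200 = 452166$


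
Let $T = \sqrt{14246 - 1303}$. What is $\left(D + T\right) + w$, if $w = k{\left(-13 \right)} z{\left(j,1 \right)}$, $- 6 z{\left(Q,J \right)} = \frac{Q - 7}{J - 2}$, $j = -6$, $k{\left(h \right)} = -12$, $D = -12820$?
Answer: $-12794 + 43 \sqrt{7} \approx -12680.0$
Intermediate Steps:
$z{\left(Q,J \right)} = - \frac{-7 + Q}{6 \left(-2 + J\right)}$ ($z{\left(Q,J \right)} = - \frac{\left(Q - 7\right) \frac{1}{J - 2}}{6} = - \frac{\left(-7 + Q\right) \frac{1}{-2 + J}}{6} = - \frac{\frac{1}{-2 + J} \left(-7 + Q\right)}{6} = - \frac{-7 + Q}{6 \left(-2 + J\right)}$)
$w = 26$ ($w = - 12 \frac{7 - -6}{6 \left(-2 + 1\right)} = - 12 \frac{7 + 6}{6 \left(-1\right)} = - 12 \cdot \frac{1}{6} \left(-1\right) 13 = \left(-12\right) \left(- \frac{13}{6}\right) = 26$)
$T = 43 \sqrt{7}$ ($T = \sqrt{12943} = 43 \sqrt{7} \approx 113.77$)
$\left(D + T\right) + w = \left(-12820 + 43 \sqrt{7}\right) + 26 = -12794 + 43 \sqrt{7}$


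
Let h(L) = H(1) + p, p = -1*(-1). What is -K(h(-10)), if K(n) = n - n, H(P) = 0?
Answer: 0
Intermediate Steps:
p = 1
h(L) = 1 (h(L) = 0 + 1 = 1)
K(n) = 0
-K(h(-10)) = -1*0 = 0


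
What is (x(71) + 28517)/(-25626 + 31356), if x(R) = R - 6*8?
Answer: 2854/573 ≈ 4.9808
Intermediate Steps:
x(R) = -48 + R (x(R) = R - 48 = -48 + R)
(x(71) + 28517)/(-25626 + 31356) = ((-48 + 71) + 28517)/(-25626 + 31356) = (23 + 28517)/5730 = 28540*(1/5730) = 2854/573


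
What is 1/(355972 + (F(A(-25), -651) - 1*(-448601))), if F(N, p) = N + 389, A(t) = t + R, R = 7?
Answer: 1/804944 ≈ 1.2423e-6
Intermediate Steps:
A(t) = 7 + t (A(t) = t + 7 = 7 + t)
F(N, p) = 389 + N
1/(355972 + (F(A(-25), -651) - 1*(-448601))) = 1/(355972 + ((389 + (7 - 25)) - 1*(-448601))) = 1/(355972 + ((389 - 18) + 448601)) = 1/(355972 + (371 + 448601)) = 1/(355972 + 448972) = 1/804944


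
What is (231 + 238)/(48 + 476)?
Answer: 469/524 ≈ 0.89504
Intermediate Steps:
(231 + 238)/(48 + 476) = 469/524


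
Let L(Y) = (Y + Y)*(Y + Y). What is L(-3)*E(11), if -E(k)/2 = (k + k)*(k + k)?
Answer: -34848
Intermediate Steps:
L(Y) = 4*Y**2 (L(Y) = (2*Y)*(2*Y) = 4*Y**2)
E(k) = -8*k**2 (E(k) = -2*(k + k)*(k + k) = -2*2*k*2*k = -8*k**2)
L(-3)*E(11) = (4*(-3)**2)*(-8*11**2) = (4*9)*(-8*121) = 36*(-968) = -34848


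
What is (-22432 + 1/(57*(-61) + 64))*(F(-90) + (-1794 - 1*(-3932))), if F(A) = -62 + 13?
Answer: -159934711113/3413 ≈ -4.6860e+7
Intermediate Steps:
F(A) = -49
(-22432 + 1/(57*(-61) + 64))*(F(-90) + (-1794 - 1*(-3932))) = (-22432 + 1/(57*(-61) + 64))*(-49 + (-1794 - 1*(-3932))) = (-22432 + 1/(-3477 + 64))*(-49 + (-1794 + 3932)) = (-22432 + 1/(-3413))*(-49 + 2138) = (-22432 - 1/3413)*2089 = -76560417/3413*2089 = -159934711113/3413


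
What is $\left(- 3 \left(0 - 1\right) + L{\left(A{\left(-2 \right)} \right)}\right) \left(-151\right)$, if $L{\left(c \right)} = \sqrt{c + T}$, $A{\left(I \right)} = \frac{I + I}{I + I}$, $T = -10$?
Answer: $-453 - 453 i \approx -453.0 - 453.0 i$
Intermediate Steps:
$A{\left(I \right)} = 1$ ($A{\left(I \right)} = \frac{2 I}{2 I} = 2 I \frac{1}{2 I} = 1$)
$L{\left(c \right)} = \sqrt{-10 + c}$ ($L{\left(c \right)} = \sqrt{c - 10} = \sqrt{-10 + c}$)
$\left(- 3 \left(0 - 1\right) + L{\left(A{\left(-2 \right)} \right)}\right) \left(-151\right) = \left(- 3 \left(0 - 1\right) + \sqrt{-10 + 1}\right) \left(-151\right) = \left(\left(-3\right) \left(-1\right) + \sqrt{-9}\right) \left(-151\right) = \left(3 + 3 i\right) \left(-151\right) = -453 - 453 i$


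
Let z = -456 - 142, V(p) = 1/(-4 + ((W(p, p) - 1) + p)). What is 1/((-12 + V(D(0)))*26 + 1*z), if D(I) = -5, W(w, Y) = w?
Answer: -15/13676 ≈ -0.0010968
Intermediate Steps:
V(p) = 1/(-5 + 2*p) (V(p) = 1/(-4 + ((p - 1) + p)) = 1/(-4 + ((-1 + p) + p)) = 1/(-4 + (-1 + 2*p)) = 1/(-5 + 2*p))
z = -598
1/((-12 + V(D(0)))*26 + 1*z) = 1/((-12 + 1/(-5 + 2*(-5)))*26 + 1*(-598)) = 1/((-12 + 1/(-5 - 10))*26 - 598) = 1/((-12 + 1/(-15))*26 - 598) = 1/((-12 - 1/15)*26 - 598) = 1/(-181/15*26 - 598) = 1/(-4706/15 - 598) = 1/(-13676/15) = -15/13676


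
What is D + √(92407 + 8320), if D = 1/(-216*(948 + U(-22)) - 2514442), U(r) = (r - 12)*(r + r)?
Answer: -1/3042346 + √100727 ≈ 317.38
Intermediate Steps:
U(r) = 2*r*(-12 + r) (U(r) = (-12 + r)*(2*r) = 2*r*(-12 + r))
D = -1/3042346 (D = 1/(-216*(948 + 2*(-22)*(-12 - 22)) - 2514442) = 1/(-216*(948 + 2*(-22)*(-34)) - 2514442) = 1/(-216*(948 + 1496) - 2514442) = 1/(-216*2444 - 2514442) = 1/(-527904 - 2514442) = 1/(-3042346) = -1/3042346 ≈ -3.2869e-7)
D + √(92407 + 8320) = -1/3042346 + √(92407 + 8320) = -1/3042346 + √100727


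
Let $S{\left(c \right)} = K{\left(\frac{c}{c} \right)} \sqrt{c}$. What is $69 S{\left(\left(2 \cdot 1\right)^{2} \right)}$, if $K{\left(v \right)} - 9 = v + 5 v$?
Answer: $2070$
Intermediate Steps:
$K{\left(v \right)} = 9 + 6 v$ ($K{\left(v \right)} = 9 + \left(v + 5 v\right) = 9 + 6 v$)
$S{\left(c \right)} = 15 \sqrt{c}$ ($S{\left(c \right)} = \left(9 + 6 \frac{c}{c}\right) \sqrt{c} = \left(9 + 6 \cdot 1\right) \sqrt{c} = \left(9 + 6\right) \sqrt{c} = 15 \sqrt{c}$)
$69 S{\left(\left(2 \cdot 1\right)^{2} \right)} = 69 \cdot 15 \sqrt{\left(2 \cdot 1\right)^{2}} = 69 \cdot 15 \sqrt{2^{2}} = 69 \cdot 15 \sqrt{4} = 69 \cdot 15 \cdot 2 = 69 \cdot 30 = 2070$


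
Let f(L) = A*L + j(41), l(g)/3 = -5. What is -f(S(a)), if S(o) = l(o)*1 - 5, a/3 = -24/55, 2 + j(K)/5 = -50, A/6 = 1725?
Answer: 207260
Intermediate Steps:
A = 10350 (A = 6*1725 = 10350)
l(g) = -15 (l(g) = 3*(-5) = -15)
j(K) = -260 (j(K) = -10 + 5*(-50) = -10 - 250 = -260)
a = -72/55 (a = 3*(-24/55) = -72/55 ≈ -1.3091)
S(o) = -20 (S(o) = -15*1 - 5 = -15 - 5 = -20)
f(L) = -260 + 10350*L (f(L) = 10350*L - 260 = -260 + 10350*L)
-f(S(a)) = -(-260 + 10350*(-20)) = -(-260 - 207000) = -1*(-207260) = 207260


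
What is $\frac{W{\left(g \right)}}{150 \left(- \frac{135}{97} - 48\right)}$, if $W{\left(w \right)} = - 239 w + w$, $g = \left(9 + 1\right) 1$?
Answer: $\frac{23086}{71865} \approx 0.32124$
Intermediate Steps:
$g = 10$ ($g = 10 \cdot 1 = 10$)
$W{\left(w \right)} = - 238 w$
$\frac{W{\left(g \right)}}{150 \left(- \frac{135}{97} - 48\right)} = \frac{\left(-238\right) 10}{150 \left(- \frac{135}{97} - 48\right)} = - \frac{2380}{150 \left(\left(-135\right) \frac{1}{97} - 48\right)} = - \frac{2380}{150 \left(- \frac{135}{97} - 48\right)} = - \frac{2380}{150 \left(- \frac{4791}{97}\right)} = - \frac{2380}{- \frac{718650}{97}} = \left(-2380\right) \left(- \frac{97}{718650}\right) = \frac{23086}{71865}$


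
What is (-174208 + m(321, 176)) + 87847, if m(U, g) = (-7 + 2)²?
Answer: -86336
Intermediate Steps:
m(U, g) = 25 (m(U, g) = (-5)² = 25)
(-174208 + m(321, 176)) + 87847 = (-174208 + 25) + 87847 = -174183 + 87847 = -86336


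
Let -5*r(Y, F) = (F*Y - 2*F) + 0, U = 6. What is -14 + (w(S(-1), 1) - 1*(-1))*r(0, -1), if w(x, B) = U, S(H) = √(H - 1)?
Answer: -84/5 ≈ -16.800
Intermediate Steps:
r(Y, F) = 2*F/5 - F*Y/5 (r(Y, F) = -((F*Y - 2*F) + 0)/5 = -((-2*F + F*Y) + 0)/5 = -(-2*F + F*Y)/5 = 2*F/5 - F*Y/5)
S(H) = √(-1 + H)
w(x, B) = 6
-14 + (w(S(-1), 1) - 1*(-1))*r(0, -1) = -14 + (6 - 1*(-1))*((⅕)*(-1)*(2 - 1*0)) = -14 + (6 + 1)*((⅕)*(-1)*(2 + 0)) = -14 + 7*((⅕)*(-1)*2) = -14 + 7*(-⅖) = -14 - 14/5 = -84/5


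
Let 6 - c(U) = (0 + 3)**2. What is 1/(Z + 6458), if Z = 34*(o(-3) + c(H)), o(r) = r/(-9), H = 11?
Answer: 3/19102 ≈ 0.00015705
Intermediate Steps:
o(r) = -r/9 (o(r) = r*(-1/9) = -r/9)
c(U) = -3 (c(U) = 6 - (0 + 3)**2 = 6 - 1*3**2 = 6 - 1*9 = 6 - 9 = -3)
Z = -272/3 (Z = 34*(-1/9*(-3) - 3) = 34*(1/3 - 3) = 34*(-8/3) = -272/3 ≈ -90.667)
1/(Z + 6458) = 1/(-272/3 + 6458) = 1/(19102/3) = 3/19102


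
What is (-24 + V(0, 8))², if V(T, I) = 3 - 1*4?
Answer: 625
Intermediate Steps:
V(T, I) = -1 (V(T, I) = 3 - 4 = -1)
(-24 + V(0, 8))² = (-24 - 1)² = (-25)² = 625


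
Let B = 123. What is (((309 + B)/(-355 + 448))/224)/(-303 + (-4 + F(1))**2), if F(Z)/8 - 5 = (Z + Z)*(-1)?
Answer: 9/42098 ≈ 0.00021379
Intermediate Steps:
F(Z) = 40 - 16*Z (F(Z) = 40 + 8*((Z + Z)*(-1)) = 40 + 8*((2*Z)*(-1)) = 40 + 8*(-2*Z) = 40 - 16*Z)
(((309 + B)/(-355 + 448))/224)/(-303 + (-4 + F(1))**2) = (((309 + 123)/(-355 + 448))/224)/(-303 + (-4 + (40 - 16*1))**2) = ((432/93)*(1/224))/(-303 + (-4 + (40 - 16))**2) = ((432*(1/93))*(1/224))/(-303 + (-4 + 24)**2) = ((144/31)*(1/224))/(-303 + 20**2) = 9/(434*(-303 + 400)) = (9/434)/97 = (9/434)*(1/97) = 9/42098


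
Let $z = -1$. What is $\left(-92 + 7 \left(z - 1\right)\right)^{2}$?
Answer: $11236$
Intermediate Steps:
$\left(-92 + 7 \left(z - 1\right)\right)^{2} = \left(-92 + 7 \left(-1 - 1\right)\right)^{2} = \left(-92 + 7 \left(-2\right)\right)^{2} = \left(-92 - 14\right)^{2} = \left(-106\right)^{2} = 11236$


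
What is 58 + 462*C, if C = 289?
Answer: 133576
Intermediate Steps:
58 + 462*C = 58 + 462*289 = 58 + 133518 = 133576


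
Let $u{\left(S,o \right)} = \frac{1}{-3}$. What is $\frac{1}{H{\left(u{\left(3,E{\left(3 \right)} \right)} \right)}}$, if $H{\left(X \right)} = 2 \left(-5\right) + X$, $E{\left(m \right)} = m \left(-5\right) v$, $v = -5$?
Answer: $- \frac{3}{31} \approx -0.096774$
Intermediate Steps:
$E{\left(m \right)} = 25 m$ ($E{\left(m \right)} = m \left(-5\right) \left(-5\right) = - 5 m \left(-5\right) = 25 m$)
$u{\left(S,o \right)} = - \frac{1}{3}$
$H{\left(X \right)} = -10 + X$
$\frac{1}{H{\left(u{\left(3,E{\left(3 \right)} \right)} \right)}} = \frac{1}{-10 - \frac{1}{3}} = \frac{1}{- \frac{31}{3}} = - \frac{3}{31}$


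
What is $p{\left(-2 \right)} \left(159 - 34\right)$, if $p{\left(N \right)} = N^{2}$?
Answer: $500$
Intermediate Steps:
$p{\left(-2 \right)} \left(159 - 34\right) = \left(-2\right)^{2} \left(159 - 34\right) = 4 \cdot 125 = 500$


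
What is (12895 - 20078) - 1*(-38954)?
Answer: 31771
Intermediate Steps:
(12895 - 20078) - 1*(-38954) = -7183 + 38954 = 31771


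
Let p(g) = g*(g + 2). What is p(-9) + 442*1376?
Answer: 608255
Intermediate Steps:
p(g) = g*(2 + g)
p(-9) + 442*1376 = -9*(2 - 9) + 442*1376 = -9*(-7) + 608192 = 63 + 608192 = 608255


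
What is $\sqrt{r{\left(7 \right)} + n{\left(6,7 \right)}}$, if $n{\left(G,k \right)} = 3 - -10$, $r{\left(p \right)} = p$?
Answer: $2 \sqrt{5} \approx 4.4721$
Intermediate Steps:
$n{\left(G,k \right)} = 13$ ($n{\left(G,k \right)} = 3 + 10 = 13$)
$\sqrt{r{\left(7 \right)} + n{\left(6,7 \right)}} = \sqrt{7 + 13} = \sqrt{20} = 2 \sqrt{5}$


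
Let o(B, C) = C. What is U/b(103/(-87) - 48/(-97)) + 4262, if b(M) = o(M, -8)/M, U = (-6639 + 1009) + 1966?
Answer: 33303748/8439 ≈ 3946.4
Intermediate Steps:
U = -3664 (U = -5630 + 1966 = -3664)
b(M) = -8/M
U/b(103/(-87) - 48/(-97)) + 4262 = -3664/((-8/(103/(-87) - 48/(-97)))) + 4262 = -3664/((-8/(103*(-1/87) - 48*(-1/97)))) + 4262 = -3664/((-8/(-103/87 + 48/97))) + 4262 = -3664/((-8/(-5815/8439))) + 4262 = -3664/((-8*(-8439/5815))) + 4262 = -3664/67512/5815 + 4262 = -3664*5815/67512 + 4262 = -2663270/8439 + 4262 = 33303748/8439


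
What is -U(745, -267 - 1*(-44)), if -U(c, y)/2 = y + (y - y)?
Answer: -446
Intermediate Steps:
U(c, y) = -2*y (U(c, y) = -2*(y + (y - y)) = -2*(y + 0) = -2*y)
-U(745, -267 - 1*(-44)) = -(-2)*(-267 - 1*(-44)) = -(-2)*(-267 + 44) = -(-2)*(-223) = -1*446 = -446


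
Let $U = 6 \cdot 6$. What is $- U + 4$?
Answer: $-32$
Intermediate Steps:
$U = 36$
$- U + 4 = \left(-1\right) 36 + 4 = -36 + 4 = -32$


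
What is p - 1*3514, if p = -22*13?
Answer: -3800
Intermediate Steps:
p = -286
p - 1*3514 = -286 - 1*3514 = -286 - 3514 = -3800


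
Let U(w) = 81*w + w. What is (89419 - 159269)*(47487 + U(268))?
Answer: -4851990550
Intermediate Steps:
U(w) = 82*w
(89419 - 159269)*(47487 + U(268)) = (89419 - 159269)*(47487 + 82*268) = -69850*(47487 + 21976) = -69850*69463 = -4851990550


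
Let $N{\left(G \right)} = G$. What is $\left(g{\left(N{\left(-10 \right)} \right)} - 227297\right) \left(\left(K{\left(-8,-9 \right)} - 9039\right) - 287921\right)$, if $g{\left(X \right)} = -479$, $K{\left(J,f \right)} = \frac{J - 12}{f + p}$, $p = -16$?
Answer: $\frac{338200893696}{5} \approx 6.764 \cdot 10^{10}$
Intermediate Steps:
$K{\left(J,f \right)} = \frac{-12 + J}{-16 + f}$ ($K{\left(J,f \right)} = \frac{J - 12}{f - 16} = \frac{-12 + J}{-16 + f}$)
$\left(g{\left(N{\left(-10 \right)} \right)} - 227297\right) \left(\left(K{\left(-8,-9 \right)} - 9039\right) - 287921\right) = \left(-479 - 227297\right) \left(\left(\frac{-12 - 8}{-16 - 9} - 9039\right) - 287921\right) = - 227776 \left(\left(\frac{1}{-25} \left(-20\right) - 9039\right) - 287921\right) = - 227776 \left(\left(\left(- \frac{1}{25}\right) \left(-20\right) - 9039\right) - 287921\right) = - 227776 \left(\left(\frac{4}{5} - 9039\right) - 287921\right) = - 227776 \left(- \frac{45191}{5} - 287921\right) = \left(-227776\right) \left(- \frac{1484796}{5}\right) = \frac{338200893696}{5}$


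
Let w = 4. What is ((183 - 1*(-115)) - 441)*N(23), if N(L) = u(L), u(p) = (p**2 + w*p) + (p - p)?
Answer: -88803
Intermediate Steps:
u(p) = p**2 + 4*p (u(p) = (p**2 + 4*p) + (p - p) = (p**2 + 4*p) + 0 = p**2 + 4*p)
N(L) = L*(4 + L)
((183 - 1*(-115)) - 441)*N(23) = ((183 - 1*(-115)) - 441)*(23*(4 + 23)) = ((183 + 115) - 441)*(23*27) = (298 - 441)*621 = -143*621 = -88803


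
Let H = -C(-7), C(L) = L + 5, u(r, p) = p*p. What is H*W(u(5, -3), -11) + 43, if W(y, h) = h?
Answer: 21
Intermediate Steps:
u(r, p) = p²
C(L) = 5 + L
H = 2 (H = -(5 - 7) = -1*(-2) = 2)
H*W(u(5, -3), -11) + 43 = 2*(-11) + 43 = -22 + 43 = 21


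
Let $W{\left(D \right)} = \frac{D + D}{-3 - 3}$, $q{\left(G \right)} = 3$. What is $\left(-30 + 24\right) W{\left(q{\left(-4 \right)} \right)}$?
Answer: $6$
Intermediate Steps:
$W{\left(D \right)} = - \frac{D}{3}$ ($W{\left(D \right)} = \frac{2 D}{-6} = 2 D \left(- \frac{1}{6}\right) = - \frac{D}{3}$)
$\left(-30 + 24\right) W{\left(q{\left(-4 \right)} \right)} = \left(-30 + 24\right) \left(\left(- \frac{1}{3}\right) 3\right) = \left(-6\right) \left(-1\right) = 6$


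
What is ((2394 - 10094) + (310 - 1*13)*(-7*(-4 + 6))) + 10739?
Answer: -1119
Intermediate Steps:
((2394 - 10094) + (310 - 1*13)*(-7*(-4 + 6))) + 10739 = (-7700 + (310 - 13)*(-7*2)) + 10739 = (-7700 + 297*(-7*2)) + 10739 = (-7700 + 297*(-14)) + 10739 = (-7700 - 4158) + 10739 = -11858 + 10739 = -1119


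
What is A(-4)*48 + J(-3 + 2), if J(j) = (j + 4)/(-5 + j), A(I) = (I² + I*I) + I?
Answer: 2687/2 ≈ 1343.5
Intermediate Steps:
A(I) = I + 2*I² (A(I) = (I² + I²) + I = 2*I² + I = I + 2*I²)
J(j) = (4 + j)/(-5 + j)
A(-4)*48 + J(-3 + 2) = -4*(1 + 2*(-4))*48 + (4 + (-3 + 2))/(-5 + (-3 + 2)) = -4*(1 - 8)*48 + (4 - 1)/(-5 - 1) = -4*(-7)*48 + 3/(-6) = 28*48 - ⅙*3 = 1344 - ½ = 2687/2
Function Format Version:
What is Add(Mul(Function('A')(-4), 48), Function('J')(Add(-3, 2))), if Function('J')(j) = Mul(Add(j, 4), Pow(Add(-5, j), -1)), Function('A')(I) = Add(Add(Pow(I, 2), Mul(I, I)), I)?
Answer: Rational(2687, 2) ≈ 1343.5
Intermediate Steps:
Function('A')(I) = Add(I, Mul(2, Pow(I, 2))) (Function('A')(I) = Add(Add(Pow(I, 2), Pow(I, 2)), I) = Add(Mul(2, Pow(I, 2)), I) = Add(I, Mul(2, Pow(I, 2))))
Function('J')(j) = Mul(Pow(Add(-5, j), -1), Add(4, j)) (Function('J')(j) = Mul(Add(4, j), Pow(Add(-5, j), -1)) = Mul(Pow(Add(-5, j), -1), Add(4, j)))
Add(Mul(Function('A')(-4), 48), Function('J')(Add(-3, 2))) = Add(Mul(Mul(-4, Add(1, Mul(2, -4))), 48), Mul(Pow(Add(-5, Add(-3, 2)), -1), Add(4, Add(-3, 2)))) = Add(Mul(Mul(-4, Add(1, -8)), 48), Mul(Pow(Add(-5, -1), -1), Add(4, -1))) = Add(Mul(Mul(-4, -7), 48), Mul(Pow(-6, -1), 3)) = Add(Mul(28, 48), Mul(Rational(-1, 6), 3)) = Add(1344, Rational(-1, 2)) = Rational(2687, 2)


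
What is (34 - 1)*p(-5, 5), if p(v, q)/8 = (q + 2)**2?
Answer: 12936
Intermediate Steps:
p(v, q) = 8*(2 + q)**2 (p(v, q) = 8*(q + 2)**2 = 8*(2 + q)**2)
(34 - 1)*p(-5, 5) = (34 - 1)*(8*(2 + 5)**2) = 33*(8*7**2) = 33*(8*49) = 33*392 = 12936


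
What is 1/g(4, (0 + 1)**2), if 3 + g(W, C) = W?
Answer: 1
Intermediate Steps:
g(W, C) = -3 + W
1/g(4, (0 + 1)**2) = 1/(-3 + 4) = 1/1 = 1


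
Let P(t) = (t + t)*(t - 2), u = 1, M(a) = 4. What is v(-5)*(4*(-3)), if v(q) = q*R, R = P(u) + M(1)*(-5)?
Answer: -1320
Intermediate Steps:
P(t) = 2*t*(-2 + t) (P(t) = (2*t)*(-2 + t) = 2*t*(-2 + t))
R = -22 (R = 2*1*(-2 + 1) + 4*(-5) = 2*1*(-1) - 20 = -2 - 20 = -22)
v(q) = -22*q (v(q) = q*(-22) = -22*q)
v(-5)*(4*(-3)) = (-22*(-5))*(4*(-3)) = 110*(-12) = -1320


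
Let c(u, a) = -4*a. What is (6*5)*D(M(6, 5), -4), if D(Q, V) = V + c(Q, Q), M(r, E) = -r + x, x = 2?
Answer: 360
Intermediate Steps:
M(r, E) = 2 - r (M(r, E) = -r + 2 = 2 - r)
D(Q, V) = V - 4*Q
(6*5)*D(M(6, 5), -4) = (6*5)*(-4 - 4*(2 - 1*6)) = 30*(-4 - 4*(2 - 6)) = 30*(-4 - 4*(-4)) = 30*(-4 + 16) = 30*12 = 360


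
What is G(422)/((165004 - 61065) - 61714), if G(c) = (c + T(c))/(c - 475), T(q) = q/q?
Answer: -141/745975 ≈ -0.00018901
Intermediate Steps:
T(q) = 1
G(c) = (1 + c)/(-475 + c) (G(c) = (c + 1)/(c - 475) = (1 + c)/(-475 + c))
G(422)/((165004 - 61065) - 61714) = ((1 + 422)/(-475 + 422))/((165004 - 61065) - 61714) = (423/(-53))/(103939 - 61714) = -1/53*423/42225 = -423/53*1/42225 = -141/745975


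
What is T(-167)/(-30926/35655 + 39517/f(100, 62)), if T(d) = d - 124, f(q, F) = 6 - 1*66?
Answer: 13834140/31351871 ≈ 0.44125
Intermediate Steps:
f(q, F) = -60 (f(q, F) = 6 - 66 = -60)
T(d) = -124 + d
T(-167)/(-30926/35655 + 39517/f(100, 62)) = (-124 - 167)/(-30926/35655 + 39517/(-60)) = -291/(-30926*1/35655 + 39517*(-1/60)) = -291/(-30926/35655 - 39517/60) = -291/(-31351871/47540) = -291*(-47540/31351871) = 13834140/31351871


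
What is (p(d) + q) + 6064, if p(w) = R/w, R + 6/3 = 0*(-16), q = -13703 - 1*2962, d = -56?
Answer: -296827/28 ≈ -10601.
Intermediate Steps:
q = -16665 (q = -13703 - 2962 = -16665)
R = -2 (R = -2 + 0*(-16) = -2 + 0 = -2)
p(w) = -2/w
(p(d) + q) + 6064 = (-2/(-56) - 16665) + 6064 = (-2*(-1/56) - 16665) + 6064 = (1/28 - 16665) + 6064 = -466619/28 + 6064 = -296827/28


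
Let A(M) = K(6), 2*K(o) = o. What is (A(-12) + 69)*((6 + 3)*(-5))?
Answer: -3240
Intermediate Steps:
K(o) = o/2
A(M) = 3 (A(M) = (½)*6 = 3)
(A(-12) + 69)*((6 + 3)*(-5)) = (3 + 69)*((6 + 3)*(-5)) = 72*(9*(-5)) = 72*(-45) = -3240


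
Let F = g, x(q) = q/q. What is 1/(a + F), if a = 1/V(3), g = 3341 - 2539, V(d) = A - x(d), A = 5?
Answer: 4/3209 ≈ 0.0012465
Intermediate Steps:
x(q) = 1
V(d) = 4 (V(d) = 5 - 1*1 = 5 - 1 = 4)
g = 802
a = ¼ (a = 1/4 = ¼ ≈ 0.25000)
F = 802
1/(a + F) = 1/(¼ + 802) = 1/(3209/4) = 4/3209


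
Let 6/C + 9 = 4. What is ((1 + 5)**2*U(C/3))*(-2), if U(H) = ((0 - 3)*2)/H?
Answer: -1080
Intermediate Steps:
C = -6/5 (C = 6/(-9 + 4) = 6/(-5) = 6*(-1/5) = -6/5 ≈ -1.2000)
U(H) = -6/H (U(H) = (-3*2)/H = -6/H)
((1 + 5)**2*U(C/3))*(-2) = ((1 + 5)**2*(-6/((-6/5/3))))*(-2) = (6**2*(-6/((-6/5*1/3))))*(-2) = (36*(-6/(-2/5)))*(-2) = (36*(-6*(-5/2)))*(-2) = (36*15)*(-2) = 540*(-2) = -1080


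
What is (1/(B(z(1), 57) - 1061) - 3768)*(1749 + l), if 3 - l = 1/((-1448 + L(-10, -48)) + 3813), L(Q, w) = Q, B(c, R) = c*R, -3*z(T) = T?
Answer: -16790346718919/2543400 ≈ -6.6015e+6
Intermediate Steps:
z(T) = -T/3
B(c, R) = R*c
l = 7064/2355 (l = 3 - 1/((-1448 - 10) + 3813) = 3 - 1/(-1458 + 3813) = 3 - 1/2355 = 7064/2355 ≈ 2.9996)
(1/(B(z(1), 57) - 1061) - 3768)*(1749 + l) = (1/(57*(-⅓*1) - 1061) - 3768)*(1749 + 7064/2355) = (1/(57*(-⅓) - 1061) - 3768)*(4125959/2355) = (1/(-19 - 1061) - 3768)*(4125959/2355) = (1/(-1080) - 3768)*(4125959/2355) = (-1/1080 - 3768)*(4125959/2355) = -4069441/1080*4125959/2355 = -16790346718919/2543400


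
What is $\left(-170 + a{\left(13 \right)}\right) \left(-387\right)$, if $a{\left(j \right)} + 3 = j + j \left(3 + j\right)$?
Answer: $-18576$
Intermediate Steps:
$a{\left(j \right)} = -3 + j + j \left(3 + j\right)$ ($a{\left(j \right)} = -3 + \left(j + j \left(3 + j\right)\right) = -3 + j + j \left(3 + j\right)$)
$\left(-170 + a{\left(13 \right)}\right) \left(-387\right) = \left(-170 + \left(-3 + 13^{2} + 4 \cdot 13\right)\right) \left(-387\right) = \left(-170 + \left(-3 + 169 + 52\right)\right) \left(-387\right) = \left(-170 + 218\right) \left(-387\right) = 48 \left(-387\right) = -18576$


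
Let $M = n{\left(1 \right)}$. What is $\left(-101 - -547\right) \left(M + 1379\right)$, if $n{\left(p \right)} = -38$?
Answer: $598086$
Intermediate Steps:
$M = -38$
$\left(-101 - -547\right) \left(M + 1379\right) = \left(-101 - -547\right) \left(-38 + 1379\right) = \left(-101 + 547\right) 1341 = 446 \cdot 1341 = 598086$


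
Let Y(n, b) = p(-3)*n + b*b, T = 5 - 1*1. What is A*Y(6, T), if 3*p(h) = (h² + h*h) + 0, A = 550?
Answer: 28600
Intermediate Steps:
p(h) = 2*h²/3 (p(h) = ((h² + h*h) + 0)/3 = ((h² + h²) + 0)/3 = (2*h² + 0)/3 = (2*h²)/3 = 2*h²/3)
T = 4 (T = 5 - 1 = 4)
Y(n, b) = b² + 6*n (Y(n, b) = ((⅔)*(-3)²)*n + b*b = ((⅔)*9)*n + b² = 6*n + b² = b² + 6*n)
A*Y(6, T) = 550*(4² + 6*6) = 550*(16 + 36) = 550*52 = 28600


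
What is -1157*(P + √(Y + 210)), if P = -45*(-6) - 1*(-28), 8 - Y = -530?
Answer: -344786 - 2314*√187 ≈ -3.7643e+5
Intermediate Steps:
Y = 538 (Y = 8 - 1*(-530) = 8 + 530 = 538)
P = 298 (P = 270 + 28 = 298)
-1157*(P + √(Y + 210)) = -1157*(298 + √(538 + 210)) = -1157*(298 + √748) = -1157*(298 + 2*√187) = -344786 - 2314*√187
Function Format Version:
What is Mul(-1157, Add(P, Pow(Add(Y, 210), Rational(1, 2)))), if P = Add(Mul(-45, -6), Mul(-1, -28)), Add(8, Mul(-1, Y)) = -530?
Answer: Add(-344786, Mul(-2314, Pow(187, Rational(1, 2)))) ≈ -3.7643e+5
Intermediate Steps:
Y = 538 (Y = Add(8, Mul(-1, -530)) = Add(8, 530) = 538)
P = 298 (P = Add(270, 28) = 298)
Mul(-1157, Add(P, Pow(Add(Y, 210), Rational(1, 2)))) = Mul(-1157, Add(298, Pow(Add(538, 210), Rational(1, 2)))) = Mul(-1157, Add(298, Pow(748, Rational(1, 2)))) = Mul(-1157, Add(298, Mul(2, Pow(187, Rational(1, 2))))) = Add(-344786, Mul(-2314, Pow(187, Rational(1, 2))))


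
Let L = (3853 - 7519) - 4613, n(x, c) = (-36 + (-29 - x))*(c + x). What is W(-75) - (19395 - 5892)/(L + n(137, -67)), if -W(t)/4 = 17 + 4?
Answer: -623231/7473 ≈ -83.398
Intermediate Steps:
n(x, c) = (-65 - x)*(c + x)
W(t) = -84 (W(t) = -4*(17 + 4) = -4*21 = -84)
L = -8279 (L = -3666 - 4613 = -8279)
W(-75) - (19395 - 5892)/(L + n(137, -67)) = -84 - (19395 - 5892)/(-8279 + (-1*137**2 - 65*(-67) - 65*137 - 1*(-67)*137)) = -84 - 13503/(-8279 + (-1*18769 + 4355 - 8905 + 9179)) = -84 - 13503/(-8279 + (-18769 + 4355 - 8905 + 9179)) = -84 - 13503/(-8279 - 14140) = -84 - 13503/(-22419) = -84 - 13503*(-1)/22419 = -84 - 1*(-4501/7473) = -84 + 4501/7473 = -623231/7473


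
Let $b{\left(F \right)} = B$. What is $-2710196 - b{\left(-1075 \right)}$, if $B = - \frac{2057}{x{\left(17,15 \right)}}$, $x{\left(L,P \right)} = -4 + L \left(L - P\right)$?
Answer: $- \frac{81303823}{30} \approx -2.7101 \cdot 10^{6}$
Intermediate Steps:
$B = - \frac{2057}{30}$ ($B = - \frac{2057}{-4 + 17^{2} - 17 \cdot 15} = - \frac{2057}{-4 + 289 - 255} = - \frac{2057}{30} \approx -68.567$)
$b{\left(F \right)} = - \frac{2057}{30}$
$-2710196 - b{\left(-1075 \right)} = -2710196 - - \frac{2057}{30} = -2710196 + \frac{2057}{30} = - \frac{81303823}{30}$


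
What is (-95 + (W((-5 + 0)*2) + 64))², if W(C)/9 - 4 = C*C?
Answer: 819025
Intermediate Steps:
W(C) = 36 + 9*C² (W(C) = 36 + 9*(C*C) = 36 + 9*C²)
(-95 + (W((-5 + 0)*2) + 64))² = (-95 + ((36 + 9*((-5 + 0)*2)²) + 64))² = (-95 + ((36 + 9*(-5*2)²) + 64))² = (-95 + ((36 + 9*(-10)²) + 64))² = (-95 + ((36 + 9*100) + 64))² = (-95 + ((36 + 900) + 64))² = (-95 + (936 + 64))² = (-95 + 1000)² = 905² = 819025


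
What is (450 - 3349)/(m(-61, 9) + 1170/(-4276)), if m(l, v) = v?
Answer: -6198062/18657 ≈ -332.21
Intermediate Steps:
(450 - 3349)/(m(-61, 9) + 1170/(-4276)) = (450 - 3349)/(9 + 1170/(-4276)) = -2899/(9 + 1170*(-1/4276)) = -2899/(9 - 585/2138) = -2899/18657/2138 = -2899*2138/18657 = -6198062/18657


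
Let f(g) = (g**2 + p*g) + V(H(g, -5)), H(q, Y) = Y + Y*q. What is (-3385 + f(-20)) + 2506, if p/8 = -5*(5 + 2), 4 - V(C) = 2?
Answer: 5123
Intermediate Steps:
V(C) = 2 (V(C) = 4 - 1*2 = 4 - 2 = 2)
p = -280 (p = 8*(-5*(5 + 2)) = 8*(-5*7) = 8*(-35) = -280)
f(g) = 2 + g**2 - 280*g (f(g) = (g**2 - 280*g) + 2 = 2 + g**2 - 280*g)
(-3385 + f(-20)) + 2506 = (-3385 + (2 + (-20)**2 - 280*(-20))) + 2506 = (-3385 + (2 + 400 + 5600)) + 2506 = (-3385 + 6002) + 2506 = 2617 + 2506 = 5123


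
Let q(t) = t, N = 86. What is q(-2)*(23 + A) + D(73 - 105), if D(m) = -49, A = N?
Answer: -267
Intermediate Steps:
A = 86
q(-2)*(23 + A) + D(73 - 105) = -2*(23 + 86) - 49 = -2*109 - 49 = -218 - 49 = -267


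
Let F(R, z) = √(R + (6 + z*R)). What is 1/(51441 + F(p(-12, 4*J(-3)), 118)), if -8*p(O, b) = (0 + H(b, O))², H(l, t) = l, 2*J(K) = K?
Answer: 34294/1764118007 - I*√2118/5292354021 ≈ 1.944e-5 - 8.6959e-9*I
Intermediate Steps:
J(K) = K/2
p(O, b) = -b²/8 (p(O, b) = -(0 + b)²/8 = -b²/8)
F(R, z) = √(6 + R + R*z) (F(R, z) = √(R + (6 + R*z)) = √(6 + R + R*z))
1/(51441 + F(p(-12, 4*J(-3)), 118)) = 1/(51441 + √(6 - (4*((½)*(-3)))²/8 - (4*((½)*(-3)))²/8*118)) = 1/(51441 + √(6 - (4*(-3/2))²/8 - (4*(-3/2))²/8*118)) = 1/(51441 + √(6 - ⅛*(-6)² - ⅛*(-6)²*118)) = 1/(51441 + √(6 - ⅛*36 - ⅛*36*118)) = 1/(51441 + √(6 - 9/2 - 9/2*118)) = 1/(51441 + √(6 - 9/2 - 531)) = 1/(51441 + √(-1059/2)) = 1/(51441 + I*√2118/2)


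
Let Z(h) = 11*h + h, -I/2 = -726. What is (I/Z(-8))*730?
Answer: -44165/4 ≈ -11041.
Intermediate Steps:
I = 1452 (I = -2*(-726) = 1452)
Z(h) = 12*h
(I/Z(-8))*730 = (1452/((12*(-8))))*730 = (1452/(-96))*730 = (1452*(-1/96))*730 = -121/8*730 = -44165/4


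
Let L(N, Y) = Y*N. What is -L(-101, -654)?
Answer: -66054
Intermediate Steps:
L(N, Y) = N*Y
-L(-101, -654) = -(-101)*(-654) = -1*66054 = -66054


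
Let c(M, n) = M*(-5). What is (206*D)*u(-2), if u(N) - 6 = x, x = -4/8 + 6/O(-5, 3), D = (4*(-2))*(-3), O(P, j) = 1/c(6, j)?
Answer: -862728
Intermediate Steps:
c(M, n) = -5*M
O(P, j) = -1/30 (O(P, j) = 1/(-5*6) = 1/(-30) = -1/30)
D = 24 (D = -8*(-3) = 24)
x = -361/2 (x = -4/8 + 6/(-1/30) = -4*⅛ + 6*(-30) = -½ - 180 = -361/2 ≈ -180.50)
u(N) = -349/2 (u(N) = 6 - 361/2 = -349/2)
(206*D)*u(-2) = (206*24)*(-349/2) = 4944*(-349/2) = -862728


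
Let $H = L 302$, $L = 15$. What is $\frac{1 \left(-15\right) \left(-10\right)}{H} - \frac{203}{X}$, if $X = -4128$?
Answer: $\frac{51293}{623328} \approx 0.082289$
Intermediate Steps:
$H = 4530$ ($H = 15 \cdot 302 = 4530$)
$\frac{1 \left(-15\right) \left(-10\right)}{H} - \frac{203}{X} = \frac{1 \left(-15\right) \left(-10\right)}{4530} - \frac{203}{-4128} = \left(-15\right) \left(-10\right) \frac{1}{4530} - - \frac{203}{4128} = 150 \cdot \frac{1}{4530} + \frac{203}{4128} = \frac{5}{151} + \frac{203}{4128} = \frac{51293}{623328}$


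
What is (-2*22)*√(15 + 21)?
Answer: -264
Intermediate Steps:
(-2*22)*√(15 + 21) = -44*√36 = -44*6 = -264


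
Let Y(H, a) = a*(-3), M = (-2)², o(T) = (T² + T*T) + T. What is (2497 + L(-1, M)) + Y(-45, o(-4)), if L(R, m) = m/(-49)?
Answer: 118233/49 ≈ 2412.9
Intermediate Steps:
o(T) = T + 2*T² (o(T) = (T² + T²) + T = 2*T² + T = T + 2*T²)
M = 4
L(R, m) = -m/49 (L(R, m) = m*(-1/49) = -m/49)
Y(H, a) = -3*a
(2497 + L(-1, M)) + Y(-45, o(-4)) = (2497 - 1/49*4) - (-12)*(1 + 2*(-4)) = (2497 - 4/49) - (-12)*(1 - 8) = 122349/49 - (-12)*(-7) = 122349/49 - 3*28 = 122349/49 - 84 = 118233/49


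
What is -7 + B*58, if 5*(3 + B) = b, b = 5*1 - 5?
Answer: -181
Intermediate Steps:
b = 0 (b = 5 - 5 = 0)
B = -3 (B = -3 + (⅕)*0 = -3 + 0 = -3)
-7 + B*58 = -7 - 3*58 = -7 - 174 = -181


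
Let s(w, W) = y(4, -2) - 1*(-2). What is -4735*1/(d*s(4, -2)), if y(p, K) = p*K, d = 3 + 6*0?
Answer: 4735/18 ≈ 263.06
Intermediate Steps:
d = 3 (d = 3 + 0 = 3)
y(p, K) = K*p
s(w, W) = -6 (s(w, W) = -2*4 - 1*(-2) = -8 + 2 = -6)
-4735*1/(d*s(4, -2)) = -4735/(3*(-6)) = -4735/(-18) = -4735*(-1/18) = 4735/18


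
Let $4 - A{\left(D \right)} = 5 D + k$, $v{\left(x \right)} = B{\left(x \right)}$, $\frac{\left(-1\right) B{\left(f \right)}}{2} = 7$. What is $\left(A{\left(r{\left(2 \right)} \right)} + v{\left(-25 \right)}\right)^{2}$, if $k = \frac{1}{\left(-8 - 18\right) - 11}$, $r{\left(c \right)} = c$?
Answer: $\frac{546121}{1369} \approx 398.92$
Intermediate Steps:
$B{\left(f \right)} = -14$ ($B{\left(f \right)} = \left(-2\right) 7 = -14$)
$v{\left(x \right)} = -14$
$k = - \frac{1}{37}$ ($k = \frac{1}{\left(-8 - 18\right) - 11} = \frac{1}{-26 - 11} = \frac{1}{-37} = - \frac{1}{37} \approx -0.027027$)
$A{\left(D \right)} = \frac{149}{37} - 5 D$ ($A{\left(D \right)} = 4 - \left(5 D - \frac{1}{37}\right) = 4 - \left(- \frac{1}{37} + 5 D\right) = \frac{149}{37} - 5 D$)
$\left(A{\left(r{\left(2 \right)} \right)} + v{\left(-25 \right)}\right)^{2} = \left(\left(\frac{149}{37} - 10\right) - 14\right)^{2} = \left(- \frac{221}{37} - 14\right)^{2} = \left(- \frac{739}{37}\right)^{2} = \frac{546121}{1369}$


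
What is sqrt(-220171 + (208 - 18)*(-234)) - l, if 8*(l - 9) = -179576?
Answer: 22438 + I*sqrt(264631) ≈ 22438.0 + 514.42*I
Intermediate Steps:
l = -22438 (l = 9 + (1/8)*(-179576) = 9 - 22447 = -22438)
sqrt(-220171 + (208 - 18)*(-234)) - l = sqrt(-220171 + (208 - 18)*(-234)) - 1*(-22438) = sqrt(-220171 + 190*(-234)) + 22438 = sqrt(-220171 - 44460) + 22438 = sqrt(-264631) + 22438 = I*sqrt(264631) + 22438 = 22438 + I*sqrt(264631)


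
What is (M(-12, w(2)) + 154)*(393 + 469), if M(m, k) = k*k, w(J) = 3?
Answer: 140506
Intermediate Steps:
M(m, k) = k²
(M(-12, w(2)) + 154)*(393 + 469) = (3² + 154)*(393 + 469) = (9 + 154)*862 = 163*862 = 140506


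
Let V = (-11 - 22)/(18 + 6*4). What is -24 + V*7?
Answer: -59/2 ≈ -29.500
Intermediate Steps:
V = -11/14 (V = -33/(18 + 24) = -33/42 = -33*1/42 = -11/14 ≈ -0.78571)
-24 + V*7 = -24 - 11/14*7 = -24 - 11/2 = -59/2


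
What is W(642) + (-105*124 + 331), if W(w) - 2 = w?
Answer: -12045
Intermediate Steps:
W(w) = 2 + w
W(642) + (-105*124 + 331) = (2 + 642) + (-105*124 + 331) = 644 + (-13020 + 331) = 644 - 12689 = -12045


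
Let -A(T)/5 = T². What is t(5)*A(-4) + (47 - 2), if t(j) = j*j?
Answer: -1955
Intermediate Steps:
t(j) = j²
A(T) = -5*T²
t(5)*A(-4) + (47 - 2) = 5²*(-5*(-4)²) + (47 - 2) = 25*(-5*16) + 45 = 25*(-80) + 45 = -2000 + 45 = -1955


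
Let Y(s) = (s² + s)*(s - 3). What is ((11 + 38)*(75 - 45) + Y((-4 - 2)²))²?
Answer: 2063521476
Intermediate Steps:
Y(s) = (-3 + s)*(s + s²) (Y(s) = (s + s²)*(-3 + s) = (-3 + s)*(s + s²))
((11 + 38)*(75 - 45) + Y((-4 - 2)²))² = ((11 + 38)*(75 - 45) + (-4 - 2)²*(-3 + ((-4 - 2)²)² - 2*(-4 - 2)²))² = (49*30 + (-6)²*(-3 + ((-6)²)² - 2*(-6)²))² = (1470 + 36*(-3 + 36² - 2*36))² = (1470 + 36*(-3 + 1296 - 72))² = (1470 + 36*1221)² = (1470 + 43956)² = 45426² = 2063521476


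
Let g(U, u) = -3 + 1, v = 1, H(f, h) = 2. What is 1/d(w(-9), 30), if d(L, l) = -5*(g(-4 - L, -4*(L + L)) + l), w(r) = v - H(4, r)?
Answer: -1/140 ≈ -0.0071429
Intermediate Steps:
w(r) = -1 (w(r) = 1 - 1*2 = 1 - 2 = -1)
g(U, u) = -2
d(L, l) = 10 - 5*l (d(L, l) = -5*(-2 + l) = 10 - 5*l)
1/d(w(-9), 30) = 1/(10 - 5*30) = 1/(10 - 150) = 1/(-140) = -1/140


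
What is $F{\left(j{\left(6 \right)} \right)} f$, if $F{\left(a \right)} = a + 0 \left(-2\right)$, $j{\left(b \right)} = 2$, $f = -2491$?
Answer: $-4982$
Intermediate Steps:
$F{\left(a \right)} = a$ ($F{\left(a \right)} = a + 0 = a$)
$F{\left(j{\left(6 \right)} \right)} f = 2 \left(-2491\right) = -4982$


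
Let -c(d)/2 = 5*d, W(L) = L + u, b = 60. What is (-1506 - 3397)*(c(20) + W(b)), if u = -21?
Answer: 789383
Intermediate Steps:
W(L) = -21 + L (W(L) = L - 21 = -21 + L)
c(d) = -10*d
(-1506 - 3397)*(c(20) + W(b)) = (-1506 - 3397)*(-10*20 + (-21 + 60)) = -4903*(-200 + 39) = -4903*(-161) = 789383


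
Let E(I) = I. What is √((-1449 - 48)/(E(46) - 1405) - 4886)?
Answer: I*√1002425127/453 ≈ 69.892*I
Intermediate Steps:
√((-1449 - 48)/(E(46) - 1405) - 4886) = √((-1449 - 48)/(46 - 1405) - 4886) = √(-1497/(-1359) - 4886) = √(-1497*(-1/1359) - 4886) = √(499/453 - 4886) = √(-2212859/453) = I*√1002425127/453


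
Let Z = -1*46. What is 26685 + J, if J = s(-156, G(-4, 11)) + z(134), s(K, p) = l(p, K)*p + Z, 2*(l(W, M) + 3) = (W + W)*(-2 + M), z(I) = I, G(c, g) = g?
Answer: 7622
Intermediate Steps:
l(W, M) = -3 + W*(-2 + M) (l(W, M) = -3 + ((W + W)*(-2 + M))/2 = -3 + ((2*W)*(-2 + M))/2 = -3 + (2*W*(-2 + M))/2 = -3 + W*(-2 + M))
Z = -46
s(K, p) = -46 + p*(-3 - 2*p + K*p) (s(K, p) = (-3 - 2*p + K*p)*p - 46 = p*(-3 - 2*p + K*p) - 46 = -46 + p*(-3 - 2*p + K*p))
J = -19063 (J = (-46 - 1*11*(3 + 2*11 - 1*(-156)*11)) + 134 = (-46 - 1*11*(3 + 22 + 1716)) + 134 = (-46 - 1*11*1741) + 134 = (-46 - 19151) + 134 = -19197 + 134 = -19063)
26685 + J = 26685 - 19063 = 7622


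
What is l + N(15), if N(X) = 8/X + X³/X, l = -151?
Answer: 1118/15 ≈ 74.533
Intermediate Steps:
N(X) = X² + 8/X (N(X) = 8/X + X² = X² + 8/X)
l + N(15) = -151 + (8 + 15³)/15 = -151 + (8 + 3375)/15 = -151 + (1/15)*3383 = -151 + 3383/15 = 1118/15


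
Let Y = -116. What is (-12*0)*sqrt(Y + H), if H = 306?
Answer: 0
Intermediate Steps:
(-12*0)*sqrt(Y + H) = (-12*0)*sqrt(-116 + 306) = 0*sqrt(190) = 0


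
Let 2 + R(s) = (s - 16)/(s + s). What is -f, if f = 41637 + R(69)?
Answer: -5745683/138 ≈ -41635.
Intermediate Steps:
R(s) = -2 + (-16 + s)/(2*s) (R(s) = -2 + (s - 16)/(s + s) = -2 + (-16 + s)/((2*s)) = -2 + (-16 + s)*(1/(2*s)) = -2 + (-16 + s)/(2*s))
f = 5745683/138 (f = 41637 + (-3/2 - 8/69) = 41637 - 223/138 = 5745683/138 ≈ 41635.)
-f = -1*5745683/138 = -5745683/138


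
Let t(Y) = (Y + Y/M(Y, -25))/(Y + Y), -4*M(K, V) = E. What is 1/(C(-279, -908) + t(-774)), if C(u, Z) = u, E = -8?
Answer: -4/1113 ≈ -0.0035939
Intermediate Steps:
M(K, V) = 2 (M(K, V) = -¼*(-8) = 2)
t(Y) = ¾ (t(Y) = (Y + Y/2)/(Y + Y) = (Y + Y*(½))/((2*Y)) = (Y + Y/2)*(1/(2*Y)) = (3*Y/2)*(1/(2*Y)) = ¾)
1/(C(-279, -908) + t(-774)) = 1/(-279 + ¾) = 1/(-1113/4) = -4/1113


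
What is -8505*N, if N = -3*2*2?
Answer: 102060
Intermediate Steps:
N = -12 (N = -6*2 = -12)
-8505*N = -8505*(-12) = 102060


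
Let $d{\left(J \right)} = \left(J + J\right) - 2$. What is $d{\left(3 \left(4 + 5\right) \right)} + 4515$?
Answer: $4567$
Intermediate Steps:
$d{\left(J \right)} = -2 + 2 J$ ($d{\left(J \right)} = 2 J - 2 = -2 + 2 J$)
$d{\left(3 \left(4 + 5\right) \right)} + 4515 = \left(-2 + 2 \cdot 3 \left(4 + 5\right)\right) + 4515 = \left(-2 + 2 \cdot 3 \cdot 9\right) + 4515 = \left(-2 + 2 \cdot 27\right) + 4515 = \left(-2 + 54\right) + 4515 = 52 + 4515 = 4567$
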